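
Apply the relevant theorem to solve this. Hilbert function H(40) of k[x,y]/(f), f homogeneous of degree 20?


H(t)=d for t>=d-1.
d=20, t=40
H(40)=20


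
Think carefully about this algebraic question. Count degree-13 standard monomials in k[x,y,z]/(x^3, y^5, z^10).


Need i<3, j<5, k<10 with i+j+k=13.
For each i, j ranges over max(0,13-i-9)..min(4,13-i):
  i=0: j in [4,4] -> 1
  i=1: j in [3,4] -> 2
  i=2: j in [2,4] -> 3
H(13) = 1+2+3 = 6


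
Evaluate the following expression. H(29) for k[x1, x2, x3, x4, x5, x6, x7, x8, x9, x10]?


C(d+n-1,n-1)=C(38,9)=163011640


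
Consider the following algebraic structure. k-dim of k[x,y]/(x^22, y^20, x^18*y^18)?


k[x,y]/I, I = (x^22, y^20, x^18*y^18)
Rect: 22x20=440. Corner: (22-18)x(20-18)=8.
dim = 440-8 = 432


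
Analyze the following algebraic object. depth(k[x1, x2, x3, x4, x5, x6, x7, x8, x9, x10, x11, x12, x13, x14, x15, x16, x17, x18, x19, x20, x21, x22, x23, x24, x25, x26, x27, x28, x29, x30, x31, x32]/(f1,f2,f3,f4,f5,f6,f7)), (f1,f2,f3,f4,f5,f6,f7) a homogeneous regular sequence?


depth(R)=32
depth(R/I)=32-7=25


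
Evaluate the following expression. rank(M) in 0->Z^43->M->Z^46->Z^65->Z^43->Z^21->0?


Alt sum=0:
(-1)^0*43 + (-1)^1*? + (-1)^2*46 + (-1)^3*65 + (-1)^4*43 + (-1)^5*21=0
rank(M)=46


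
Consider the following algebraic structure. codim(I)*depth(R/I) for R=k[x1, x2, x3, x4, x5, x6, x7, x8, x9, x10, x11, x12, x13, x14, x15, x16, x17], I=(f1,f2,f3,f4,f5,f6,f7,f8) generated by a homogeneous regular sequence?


codim=8, depth=dim(R/I)=17-8=9
Product=8*9=72


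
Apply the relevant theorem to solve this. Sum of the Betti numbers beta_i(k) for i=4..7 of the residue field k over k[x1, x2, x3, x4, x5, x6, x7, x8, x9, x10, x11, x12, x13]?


Koszul resolution: beta_i(k)=C(n,i), n=13
C(13,4)=715, C(13,5)=1287, C(13,6)=1716, C(13,7)=1716
Sum=5434


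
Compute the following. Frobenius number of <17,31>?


gcd(17,31)=1 => F=ab-a-b=17*31-17-31=527-48=479


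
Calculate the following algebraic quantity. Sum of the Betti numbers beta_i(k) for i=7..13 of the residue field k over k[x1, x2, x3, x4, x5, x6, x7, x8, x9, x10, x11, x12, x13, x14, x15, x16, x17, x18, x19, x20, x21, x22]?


Koszul resolution: beta_i(k)=C(n,i), n=22
C(22,7)=170544, C(22,8)=319770, C(22,9)=497420, C(22,10)=646646, C(22,11)=705432, C(22,12)=646646, C(22,13)=497420
Sum=3483878


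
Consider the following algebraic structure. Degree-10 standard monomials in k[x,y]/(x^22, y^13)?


k[x,y], I = (x^22, y^13), d = 10
Need i < 22 and d-i < 13.
Range: 0 <= i <= 10.
H(10) = 11


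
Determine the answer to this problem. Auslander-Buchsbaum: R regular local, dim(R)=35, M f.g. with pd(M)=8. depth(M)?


pd+depth=depth(R)=35
depth=35-8=27


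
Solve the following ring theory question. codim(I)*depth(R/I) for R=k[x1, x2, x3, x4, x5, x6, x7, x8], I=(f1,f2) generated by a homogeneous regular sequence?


codim=2, depth=dim(R/I)=8-2=6
Product=2*6=12


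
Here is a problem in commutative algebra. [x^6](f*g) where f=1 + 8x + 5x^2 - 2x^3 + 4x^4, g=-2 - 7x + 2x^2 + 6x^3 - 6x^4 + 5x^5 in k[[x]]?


[x^6] = sum a_i*b_j, i+j=6
  8*5=40
  5*-6=-30
  -2*6=-12
  4*2=8
Sum=6


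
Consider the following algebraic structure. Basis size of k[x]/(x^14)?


Basis: 1,x,...,x^13
dim=14


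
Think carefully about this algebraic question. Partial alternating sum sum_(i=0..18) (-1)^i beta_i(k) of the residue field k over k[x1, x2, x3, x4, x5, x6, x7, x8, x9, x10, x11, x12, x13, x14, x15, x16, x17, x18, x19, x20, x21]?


Koszul resolution: beta_i(k)=C(n,i), n=21
sum_(i=0..p) (-1)^i C(n,i) = (-1)^p C(n-1,p)
(-1)^18*C(20,18) = (-1)^18*190 = 190


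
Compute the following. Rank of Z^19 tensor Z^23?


rank(M(x)N) = rank(M)*rank(N)
19*23 = 437


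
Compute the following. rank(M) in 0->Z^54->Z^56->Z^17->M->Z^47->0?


Alt sum=0:
(-1)^0*54 + (-1)^1*56 + (-1)^2*17 + (-1)^3*? + (-1)^4*47=0
rank(M)=62


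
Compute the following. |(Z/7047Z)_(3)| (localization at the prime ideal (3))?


3-primary part: 7047=3^5*29
Size=3^5=243


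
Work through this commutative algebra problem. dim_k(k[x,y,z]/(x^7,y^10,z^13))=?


Basis: x^iy^jz^k, i<7,j<10,k<13
7*10*13=910


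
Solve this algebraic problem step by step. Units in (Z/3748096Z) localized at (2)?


Local ring = Z/256Z.
phi(256) = 2^7*(2-1) = 128


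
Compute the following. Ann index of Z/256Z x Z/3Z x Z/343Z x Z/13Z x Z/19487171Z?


Exponent = lcm of the cyclic orders; pairwise coprime => product.
2^8*3^1*7^3*13^1*11^7=256*3*343*13*19487171=66734050935552


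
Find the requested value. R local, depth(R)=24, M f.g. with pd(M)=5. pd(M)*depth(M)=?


pd+depth=24
depth=24-5=19
pd*depth=5*19=95


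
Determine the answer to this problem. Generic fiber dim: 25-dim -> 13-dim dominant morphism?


dim(fiber)=dim(X)-dim(Y)=25-13=12


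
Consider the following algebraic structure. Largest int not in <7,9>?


gcd(7,9)=1 => F=ab-a-b=7*9-7-9=63-16=47


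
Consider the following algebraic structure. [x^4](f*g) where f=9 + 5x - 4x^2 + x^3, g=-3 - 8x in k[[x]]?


[x^4] = sum a_i*b_j, i+j=4
  1*-8=-8
Sum=-8


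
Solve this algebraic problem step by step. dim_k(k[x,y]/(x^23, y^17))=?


Basis: x^i*y^j, i<23, j<17
23*17=391


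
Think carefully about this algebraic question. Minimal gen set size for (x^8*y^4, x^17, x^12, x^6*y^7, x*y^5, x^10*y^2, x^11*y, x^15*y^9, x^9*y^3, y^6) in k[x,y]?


Remove redundant (divisible by others).
x^15*y^9 redundant.
x^6*y^7 redundant.
x^17 redundant.
Min: x^12, x^11*y, x^10*y^2, x^9*y^3, x^8*y^4, x*y^5, y^6
Count=7


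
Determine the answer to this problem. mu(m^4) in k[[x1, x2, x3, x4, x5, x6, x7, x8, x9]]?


C(n+d-1,d)=C(12,4)=495


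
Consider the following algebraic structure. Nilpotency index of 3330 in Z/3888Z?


3330^k mod 3888:
k=1: 3330
k=2: 324
k=3: 1944
k=4: 0
First zero at k = 4


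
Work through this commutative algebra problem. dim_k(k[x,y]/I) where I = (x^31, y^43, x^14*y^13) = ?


k[x,y]/I, I = (x^31, y^43, x^14*y^13)
Rect: 31x43=1333. Corner: (31-14)x(43-13)=510.
dim = 1333-510 = 823


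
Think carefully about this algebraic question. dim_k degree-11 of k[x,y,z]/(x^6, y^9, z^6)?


Need i<6, j<9, k<6 with i+j+k=11.
For each i, j ranges over max(0,11-i-5)..min(8,11-i):
  i=0: j in [6,8] -> 3
  i=1: j in [5,8] -> 4
  i=2: j in [4,8] -> 5
  i=3: j in [3,8] -> 6
  i=4: j in [2,7] -> 6
  i=5: j in [1,6] -> 6
H(11) = 3+4+5+6+6+6 = 30


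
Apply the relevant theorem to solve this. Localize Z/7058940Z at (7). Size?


7-primary part: 7058940=7^6*60
Size=7^6=117649


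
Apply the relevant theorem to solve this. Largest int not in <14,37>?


gcd(14,37)=1 => F=ab-a-b=14*37-14-37=518-51=467


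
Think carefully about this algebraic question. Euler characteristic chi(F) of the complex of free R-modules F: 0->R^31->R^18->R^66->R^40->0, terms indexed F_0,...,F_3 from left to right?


chi = sum (-1)^i * rank:
(-1)^0*31=31
(-1)^1*18=-18
(-1)^2*66=66
(-1)^3*40=-40
chi=39


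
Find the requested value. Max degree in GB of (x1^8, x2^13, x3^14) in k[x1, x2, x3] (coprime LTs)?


Pure powers, coprime LTs => already GB.
Degrees: 8, 13, 14
Max=14


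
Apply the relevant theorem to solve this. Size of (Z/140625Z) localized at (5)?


5-primary part: 140625=5^6*9
Size=5^6=15625


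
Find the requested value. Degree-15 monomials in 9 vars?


C(d+n-1,n-1)=C(23,8)=490314


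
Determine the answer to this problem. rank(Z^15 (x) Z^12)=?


rank(M(x)N) = rank(M)*rank(N)
15*12 = 180


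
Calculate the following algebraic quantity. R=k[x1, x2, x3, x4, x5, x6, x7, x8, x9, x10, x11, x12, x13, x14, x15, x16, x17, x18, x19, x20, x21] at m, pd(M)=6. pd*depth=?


pd+depth=21
depth=21-6=15
pd*depth=6*15=90


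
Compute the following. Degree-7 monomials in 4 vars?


C(d+n-1,n-1)=C(10,3)=120


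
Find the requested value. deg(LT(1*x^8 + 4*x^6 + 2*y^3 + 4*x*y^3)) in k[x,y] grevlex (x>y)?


LT: 1*x^8
deg_x=8, deg_y=0
Total=8+0=8


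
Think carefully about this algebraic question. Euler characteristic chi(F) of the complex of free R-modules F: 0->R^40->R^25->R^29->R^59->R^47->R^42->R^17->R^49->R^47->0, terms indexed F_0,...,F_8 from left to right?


chi = sum (-1)^i * rank:
(-1)^0*40=40
(-1)^1*25=-25
(-1)^2*29=29
(-1)^3*59=-59
(-1)^4*47=47
(-1)^5*42=-42
(-1)^6*17=17
(-1)^7*49=-49
(-1)^8*47=47
chi=5


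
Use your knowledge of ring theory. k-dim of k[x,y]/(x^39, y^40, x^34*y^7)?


k[x,y]/I, I = (x^39, y^40, x^34*y^7)
Rect: 39x40=1560. Corner: (39-34)x(40-7)=165.
dim = 1560-165 = 1395


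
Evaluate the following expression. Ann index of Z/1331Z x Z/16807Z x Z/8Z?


Exponent = lcm of the cyclic orders; pairwise coprime => product.
11^3*7^5*2^3=1331*16807*8=178960936


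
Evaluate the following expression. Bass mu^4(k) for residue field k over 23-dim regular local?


C(n,i)=C(23,4)=8855


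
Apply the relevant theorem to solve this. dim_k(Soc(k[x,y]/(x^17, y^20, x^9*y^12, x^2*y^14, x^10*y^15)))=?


Socle = ann(m) = span of standard monomials u with x*u, y*u in I (staircase corners).
Redundant generators: x^10*y^15
Minimal generators: x^17, x^9*y^12, x^2*y^14, y^20
Corners: xy^19, x^8y^13, x^16y^11
Socle dim=3


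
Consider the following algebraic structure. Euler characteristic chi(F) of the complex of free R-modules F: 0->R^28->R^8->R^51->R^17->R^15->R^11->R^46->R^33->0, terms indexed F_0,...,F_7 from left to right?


chi = sum (-1)^i * rank:
(-1)^0*28=28
(-1)^1*8=-8
(-1)^2*51=51
(-1)^3*17=-17
(-1)^4*15=15
(-1)^5*11=-11
(-1)^6*46=46
(-1)^7*33=-33
chi=71


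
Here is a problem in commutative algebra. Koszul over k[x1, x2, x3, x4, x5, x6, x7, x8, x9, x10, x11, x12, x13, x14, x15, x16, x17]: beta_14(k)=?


C(n,i)=C(17,14)=680


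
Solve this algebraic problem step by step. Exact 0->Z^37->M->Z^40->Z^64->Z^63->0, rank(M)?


Alt sum=0:
(-1)^0*37 + (-1)^1*? + (-1)^2*40 + (-1)^3*64 + (-1)^4*63=0
rank(M)=76


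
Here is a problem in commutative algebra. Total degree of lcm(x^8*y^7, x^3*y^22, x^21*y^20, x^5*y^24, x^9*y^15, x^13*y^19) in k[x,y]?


lcm = componentwise max:
x: max(8,3,21,5,9,13)=21
y: max(7,22,20,24,15,19)=24
Total=21+24=45


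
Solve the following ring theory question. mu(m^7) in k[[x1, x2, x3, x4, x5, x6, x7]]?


C(n+d-1,d)=C(13,7)=1716


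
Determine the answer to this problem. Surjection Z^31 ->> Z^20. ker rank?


rank(ker) = 31-20 = 11


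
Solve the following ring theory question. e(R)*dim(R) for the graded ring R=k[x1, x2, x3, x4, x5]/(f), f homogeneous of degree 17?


e(R)=deg(f)=17, dim(R)=5-1=4
e*dim=17*4=68


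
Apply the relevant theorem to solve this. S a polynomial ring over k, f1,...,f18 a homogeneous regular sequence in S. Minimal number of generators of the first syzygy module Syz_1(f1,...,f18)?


Regular sequence => Koszul complex is the minimal free resolution.
Syz_1 minimally generated by Koszul relations f_i*e_j - f_j*e_i (i<j): mu(Syz_1) = beta_2 = C(m,2) = m(m-1)/2
m=18
18*17/2 = 153


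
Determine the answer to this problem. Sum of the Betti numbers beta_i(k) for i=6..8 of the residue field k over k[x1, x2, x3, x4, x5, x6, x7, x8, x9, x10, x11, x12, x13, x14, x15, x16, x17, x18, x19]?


Koszul resolution: beta_i(k)=C(n,i), n=19
C(19,6)=27132, C(19,7)=50388, C(19,8)=75582
Sum=153102


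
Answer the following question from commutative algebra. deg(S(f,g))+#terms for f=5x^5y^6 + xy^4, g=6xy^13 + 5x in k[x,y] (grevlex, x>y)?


LT(f)=5x^5y^6, LT(g)=6xy^13
lcm(LM)=x^5y^13
S(f,g) (scaled by 30 to clear denominators) = 6y^7*f - 5x^4*g = 6xy^11 - 25x^5
2 terms, deg 12.
12+2=14


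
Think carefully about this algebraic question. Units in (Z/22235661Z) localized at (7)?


Local ring = Z/823543Z.
phi(823543) = 7^6*(7-1) = 705894


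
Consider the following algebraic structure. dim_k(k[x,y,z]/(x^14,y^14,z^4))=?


Basis: x^iy^jz^k, i<14,j<14,k<4
14*14*4=784


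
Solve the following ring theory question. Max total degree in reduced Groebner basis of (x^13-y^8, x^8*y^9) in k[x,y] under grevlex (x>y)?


LT(f1)=x^13, LT(f2)=x^8y^9, lcm=x^13y^9
S(f1,f2) = y^9*f1 - x^5*f2 = -y^17
Reduced GB = {f1, f2, y^17}; degrees 13, 17, 17
Max = 17


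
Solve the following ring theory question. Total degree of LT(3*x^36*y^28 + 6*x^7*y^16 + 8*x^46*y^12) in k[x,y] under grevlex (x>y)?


LT: 3*x^36*y^28
deg_x=36, deg_y=28
Total=36+28=64


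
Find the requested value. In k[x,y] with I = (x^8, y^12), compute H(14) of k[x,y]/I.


k[x,y], I = (x^8, y^12), d = 14
Need i < 8 and d-i < 12.
Range: 3 <= i <= 7.
H(14) = 5


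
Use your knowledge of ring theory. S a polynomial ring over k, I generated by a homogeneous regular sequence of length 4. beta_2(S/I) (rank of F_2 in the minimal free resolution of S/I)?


Regular sequence => Koszul complex is the minimal free resolution.
Syz_1 minimally generated by Koszul relations f_i*e_j - f_j*e_i (i<j): mu(Syz_1) = beta_2 = C(m,2) = m(m-1)/2
m=4
4*3/2 = 6


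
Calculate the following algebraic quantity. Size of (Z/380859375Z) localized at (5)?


5-primary part: 380859375=5^10*39
Size=5^10=9765625


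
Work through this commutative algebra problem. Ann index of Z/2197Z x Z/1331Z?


Exponent = lcm of the cyclic orders; pairwise coprime => product.
13^3*11^3=2197*1331=2924207


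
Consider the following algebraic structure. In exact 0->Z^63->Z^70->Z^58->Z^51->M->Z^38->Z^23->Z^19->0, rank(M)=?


Alt sum=0:
(-1)^0*63 + (-1)^1*70 + (-1)^2*58 + (-1)^3*51 + (-1)^4*? + (-1)^5*38 + (-1)^6*23 + (-1)^7*19=0
rank(M)=34


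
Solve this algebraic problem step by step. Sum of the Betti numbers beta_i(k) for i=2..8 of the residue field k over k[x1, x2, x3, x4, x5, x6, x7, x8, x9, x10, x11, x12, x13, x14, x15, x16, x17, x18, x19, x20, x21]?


Koszul resolution: beta_i(k)=C(n,i), n=21
C(21,2)=210, C(21,3)=1330, C(21,4)=5985, C(21,5)=20349, C(21,6)=54264, C(21,7)=116280, C(21,8)=203490
Sum=401908


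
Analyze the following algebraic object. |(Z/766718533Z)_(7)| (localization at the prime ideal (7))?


7-primary part: 766718533=7^9*19
Size=7^9=40353607


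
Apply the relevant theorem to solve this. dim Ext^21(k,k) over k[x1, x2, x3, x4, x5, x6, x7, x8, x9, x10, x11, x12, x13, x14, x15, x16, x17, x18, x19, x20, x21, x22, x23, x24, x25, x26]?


C(n,i)=C(26,21)=65780


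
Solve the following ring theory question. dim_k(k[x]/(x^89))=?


Basis: 1,x,...,x^88
dim=89


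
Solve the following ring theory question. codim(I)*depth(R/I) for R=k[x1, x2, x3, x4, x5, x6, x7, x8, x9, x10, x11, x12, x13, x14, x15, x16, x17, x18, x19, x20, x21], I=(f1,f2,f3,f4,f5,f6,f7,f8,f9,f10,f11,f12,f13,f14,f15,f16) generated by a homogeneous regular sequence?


codim=16, depth=dim(R/I)=21-16=5
Product=16*5=80


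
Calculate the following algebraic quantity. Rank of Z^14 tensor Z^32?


rank(M(x)N) = rank(M)*rank(N)
14*32 = 448


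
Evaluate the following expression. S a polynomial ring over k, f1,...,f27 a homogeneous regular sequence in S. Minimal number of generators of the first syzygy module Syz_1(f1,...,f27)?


Regular sequence => Koszul complex is the minimal free resolution.
Syz_1 minimally generated by Koszul relations f_i*e_j - f_j*e_i (i<j): mu(Syz_1) = beta_2 = C(m,2) = m(m-1)/2
m=27
27*26/2 = 351


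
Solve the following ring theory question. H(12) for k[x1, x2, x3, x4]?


C(d+n-1,n-1)=C(15,3)=455


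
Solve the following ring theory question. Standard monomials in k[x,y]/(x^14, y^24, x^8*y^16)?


k[x,y]/I, I = (x^14, y^24, x^8*y^16)
Rect: 14x24=336. Corner: (14-8)x(24-16)=48.
dim = 336-48 = 288


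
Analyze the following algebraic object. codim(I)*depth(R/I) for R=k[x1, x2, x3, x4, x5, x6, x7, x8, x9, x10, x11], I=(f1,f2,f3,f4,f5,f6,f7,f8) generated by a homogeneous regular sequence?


codim=8, depth=dim(R/I)=11-8=3
Product=8*3=24


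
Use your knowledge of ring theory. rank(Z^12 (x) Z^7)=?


rank(M(x)N) = rank(M)*rank(N)
12*7 = 84


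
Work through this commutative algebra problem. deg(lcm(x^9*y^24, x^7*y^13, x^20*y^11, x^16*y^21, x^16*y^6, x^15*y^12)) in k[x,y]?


lcm = componentwise max:
x: max(9,7,20,16,16,15)=20
y: max(24,13,11,21,6,12)=24
Total=20+24=44


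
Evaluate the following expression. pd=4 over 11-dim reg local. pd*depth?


pd+depth=11
depth=11-4=7
pd*depth=4*7=28


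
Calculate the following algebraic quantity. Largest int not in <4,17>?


gcd(4,17)=1 => F=ab-a-b=4*17-4-17=68-21=47


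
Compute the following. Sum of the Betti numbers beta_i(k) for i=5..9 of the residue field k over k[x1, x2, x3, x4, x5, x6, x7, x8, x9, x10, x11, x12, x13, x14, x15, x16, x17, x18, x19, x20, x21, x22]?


Koszul resolution: beta_i(k)=C(n,i), n=22
C(22,5)=26334, C(22,6)=74613, C(22,7)=170544, C(22,8)=319770, C(22,9)=497420
Sum=1088681


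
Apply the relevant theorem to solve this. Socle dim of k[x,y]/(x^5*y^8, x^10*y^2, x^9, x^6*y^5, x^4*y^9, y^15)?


Socle = ann(m) = span of standard monomials u with x*u, y*u in I (staircase corners).
Redundant generators: x^10*y^2
Minimal generators: x^9, x^6*y^5, x^5*y^8, x^4*y^9, y^15
Corners: x^3y^14, x^4y^8, x^5y^7, x^8y^4
Socle dim=4


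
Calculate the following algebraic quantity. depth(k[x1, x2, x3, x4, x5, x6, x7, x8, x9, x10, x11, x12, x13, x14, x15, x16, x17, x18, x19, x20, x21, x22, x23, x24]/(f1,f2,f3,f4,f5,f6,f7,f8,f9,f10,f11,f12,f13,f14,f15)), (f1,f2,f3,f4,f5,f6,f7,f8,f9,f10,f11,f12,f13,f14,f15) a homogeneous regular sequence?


depth(R)=24
depth(R/I)=24-15=9


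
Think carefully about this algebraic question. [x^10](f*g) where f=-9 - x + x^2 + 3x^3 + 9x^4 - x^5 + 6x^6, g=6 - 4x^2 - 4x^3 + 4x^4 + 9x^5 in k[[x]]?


[x^10] = sum a_i*b_j, i+j=10
  -1*9=-9
  6*4=24
Sum=15


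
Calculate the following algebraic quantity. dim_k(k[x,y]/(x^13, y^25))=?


Basis: x^i*y^j, i<13, j<25
13*25=325


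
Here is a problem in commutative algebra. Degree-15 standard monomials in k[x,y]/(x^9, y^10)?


k[x,y], I = (x^9, y^10), d = 15
Need i < 9 and d-i < 10.
Range: 6 <= i <= 8.
H(15) = 3


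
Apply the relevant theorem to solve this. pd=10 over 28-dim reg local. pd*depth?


pd+depth=28
depth=28-10=18
pd*depth=10*18=180


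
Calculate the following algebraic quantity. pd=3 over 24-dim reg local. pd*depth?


pd+depth=24
depth=24-3=21
pd*depth=3*21=63


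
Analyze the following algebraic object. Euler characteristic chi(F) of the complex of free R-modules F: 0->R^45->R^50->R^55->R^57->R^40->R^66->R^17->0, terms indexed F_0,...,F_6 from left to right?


chi = sum (-1)^i * rank:
(-1)^0*45=45
(-1)^1*50=-50
(-1)^2*55=55
(-1)^3*57=-57
(-1)^4*40=40
(-1)^5*66=-66
(-1)^6*17=17
chi=-16


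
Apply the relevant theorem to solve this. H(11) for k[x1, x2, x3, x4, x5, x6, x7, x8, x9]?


C(d+n-1,n-1)=C(19,8)=75582


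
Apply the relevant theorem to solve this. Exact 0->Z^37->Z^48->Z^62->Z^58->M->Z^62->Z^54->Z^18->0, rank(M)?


Alt sum=0:
(-1)^0*37 + (-1)^1*48 + (-1)^2*62 + (-1)^3*58 + (-1)^4*? + (-1)^5*62 + (-1)^6*54 + (-1)^7*18=0
rank(M)=33


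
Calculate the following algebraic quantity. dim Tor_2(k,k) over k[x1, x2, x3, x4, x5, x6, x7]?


Koszul: C(n,i)=C(7,2)=21


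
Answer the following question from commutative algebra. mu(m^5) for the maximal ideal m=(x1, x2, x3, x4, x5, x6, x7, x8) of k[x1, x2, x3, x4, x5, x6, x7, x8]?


Graded Nakayama: mu(m^d) = dim_k (m^d/m^(d+1)) = #degree-5 monomials in 8 vars
C(n+d-1,d)=C(12,5)=792


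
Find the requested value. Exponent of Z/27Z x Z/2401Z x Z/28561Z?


Exponent = lcm of the cyclic orders; pairwise coprime => product.
3^3*7^4*13^4=27*2401*28561=1851523947


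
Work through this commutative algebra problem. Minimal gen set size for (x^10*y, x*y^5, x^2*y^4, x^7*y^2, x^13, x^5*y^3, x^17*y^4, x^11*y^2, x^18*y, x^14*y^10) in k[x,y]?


Remove redundant (divisible by others).
x^11*y^2 redundant.
x^18*y redundant.
x^14*y^10 redundant.
x^17*y^4 redundant.
Min: x^13, x^10*y, x^7*y^2, x^5*y^3, x^2*y^4, x*y^5
Count=6


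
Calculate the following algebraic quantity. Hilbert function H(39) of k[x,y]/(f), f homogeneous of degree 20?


H(t)=d for t>=d-1.
d=20, t=39
H(39)=20


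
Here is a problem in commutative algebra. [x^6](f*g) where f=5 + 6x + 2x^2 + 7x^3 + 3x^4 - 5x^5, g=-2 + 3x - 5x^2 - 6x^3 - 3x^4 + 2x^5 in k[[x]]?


[x^6] = sum a_i*b_j, i+j=6
  6*2=12
  2*-3=-6
  7*-6=-42
  3*-5=-15
  -5*3=-15
Sum=-66


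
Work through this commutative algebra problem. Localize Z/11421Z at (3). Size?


3-primary part: 11421=3^5*47
Size=3^5=243


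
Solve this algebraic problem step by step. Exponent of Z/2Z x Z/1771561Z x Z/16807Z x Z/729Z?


Exponent = lcm of the cyclic orders; pairwise coprime => product.
2^1*11^6*7^5*3^6=2*1771561*16807*729=43411404309966


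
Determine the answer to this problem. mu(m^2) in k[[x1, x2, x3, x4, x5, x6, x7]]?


C(n+d-1,d)=C(8,2)=28


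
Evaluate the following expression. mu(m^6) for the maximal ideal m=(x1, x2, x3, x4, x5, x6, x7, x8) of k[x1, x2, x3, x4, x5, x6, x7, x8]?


Graded Nakayama: mu(m^d) = dim_k (m^d/m^(d+1)) = #degree-6 monomials in 8 vars
C(n+d-1,d)=C(13,6)=1716


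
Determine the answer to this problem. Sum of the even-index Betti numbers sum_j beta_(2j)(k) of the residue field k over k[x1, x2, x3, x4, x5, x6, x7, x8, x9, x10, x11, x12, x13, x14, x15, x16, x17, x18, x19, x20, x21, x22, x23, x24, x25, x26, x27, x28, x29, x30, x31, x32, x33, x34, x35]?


Koszul resolution: beta_i(k)=C(n,i), n=35
sum_even C(35,i) = 2^(n-1) = 2^34 = 17179869184


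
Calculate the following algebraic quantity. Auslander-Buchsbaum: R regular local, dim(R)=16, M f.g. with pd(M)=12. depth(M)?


pd+depth=depth(R)=16
depth=16-12=4


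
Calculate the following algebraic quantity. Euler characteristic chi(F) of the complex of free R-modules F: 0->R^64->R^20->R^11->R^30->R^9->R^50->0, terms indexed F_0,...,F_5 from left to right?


chi = sum (-1)^i * rank:
(-1)^0*64=64
(-1)^1*20=-20
(-1)^2*11=11
(-1)^3*30=-30
(-1)^4*9=9
(-1)^5*50=-50
chi=-16


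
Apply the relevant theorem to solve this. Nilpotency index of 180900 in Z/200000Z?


180900^k mod 200000:
k=1: 180900
k=2: 10000
k=3: 0
First zero at k = 3


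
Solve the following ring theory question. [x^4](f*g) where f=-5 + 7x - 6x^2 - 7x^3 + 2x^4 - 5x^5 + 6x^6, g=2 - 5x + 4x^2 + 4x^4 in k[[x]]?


[x^4] = sum a_i*b_j, i+j=4
  -5*4=-20
  -6*4=-24
  -7*-5=35
  2*2=4
Sum=-5


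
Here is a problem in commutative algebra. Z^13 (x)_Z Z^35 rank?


rank(M(x)N) = rank(M)*rank(N)
13*35 = 455


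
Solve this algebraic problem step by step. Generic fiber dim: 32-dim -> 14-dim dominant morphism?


dim(fiber)=dim(X)-dim(Y)=32-14=18


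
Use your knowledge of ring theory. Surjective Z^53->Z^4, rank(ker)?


rank(ker) = 53-4 = 49


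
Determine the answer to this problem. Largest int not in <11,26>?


gcd(11,26)=1 => F=ab-a-b=11*26-11-26=286-37=249


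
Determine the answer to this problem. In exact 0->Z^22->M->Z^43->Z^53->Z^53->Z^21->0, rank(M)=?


Alt sum=0:
(-1)^0*22 + (-1)^1*? + (-1)^2*43 + (-1)^3*53 + (-1)^4*53 + (-1)^5*21=0
rank(M)=44


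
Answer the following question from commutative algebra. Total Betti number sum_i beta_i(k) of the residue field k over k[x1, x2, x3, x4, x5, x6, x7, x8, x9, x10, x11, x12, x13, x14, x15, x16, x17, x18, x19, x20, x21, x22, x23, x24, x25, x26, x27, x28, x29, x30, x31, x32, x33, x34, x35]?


Koszul resolution: beta_i(k)=C(n,i), n=35
sum_i C(35,i) = 2^35 = 34359738368


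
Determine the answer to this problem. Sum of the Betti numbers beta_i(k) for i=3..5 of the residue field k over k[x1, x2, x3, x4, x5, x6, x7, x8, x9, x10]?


Koszul resolution: beta_i(k)=C(n,i), n=10
C(10,3)=120, C(10,4)=210, C(10,5)=252
Sum=582


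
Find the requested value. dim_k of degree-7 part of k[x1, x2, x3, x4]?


C(d+n-1,n-1)=C(10,3)=120


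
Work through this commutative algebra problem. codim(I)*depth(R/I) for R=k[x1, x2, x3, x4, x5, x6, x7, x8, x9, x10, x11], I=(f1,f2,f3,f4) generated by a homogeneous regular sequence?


codim=4, depth=dim(R/I)=11-4=7
Product=4*7=28


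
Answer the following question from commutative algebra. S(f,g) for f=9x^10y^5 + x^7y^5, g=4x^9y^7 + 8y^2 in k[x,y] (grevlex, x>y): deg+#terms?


LT(f)=9x^10y^5, LT(g)=4x^9y^7
lcm(LM)=x^10y^7
S(f,g) (scaled by 36 to clear denominators) = 4y^2*f - 9x*g = 4x^7y^7 - 72xy^2
2 terms, deg 14.
14+2=16


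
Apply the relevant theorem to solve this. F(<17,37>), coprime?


gcd(17,37)=1 => F=ab-a-b=17*37-17-37=629-54=575


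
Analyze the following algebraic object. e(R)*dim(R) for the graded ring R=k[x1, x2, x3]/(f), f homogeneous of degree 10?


e(R)=deg(f)=10, dim(R)=3-1=2
e*dim=10*2=20


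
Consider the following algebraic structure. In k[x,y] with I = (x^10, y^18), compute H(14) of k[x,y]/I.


k[x,y], I = (x^10, y^18), d = 14
Need i < 10 and d-i < 18.
Range: 0 <= i <= 9.
H(14) = 10


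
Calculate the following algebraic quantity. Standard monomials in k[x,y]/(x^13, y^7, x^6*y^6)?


k[x,y]/I, I = (x^13, y^7, x^6*y^6)
Rect: 13x7=91. Corner: (13-6)x(7-6)=7.
dim = 91-7 = 84


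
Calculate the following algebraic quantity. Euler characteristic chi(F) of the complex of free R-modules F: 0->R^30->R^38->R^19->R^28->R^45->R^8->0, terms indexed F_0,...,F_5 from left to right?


chi = sum (-1)^i * rank:
(-1)^0*30=30
(-1)^1*38=-38
(-1)^2*19=19
(-1)^3*28=-28
(-1)^4*45=45
(-1)^5*8=-8
chi=20


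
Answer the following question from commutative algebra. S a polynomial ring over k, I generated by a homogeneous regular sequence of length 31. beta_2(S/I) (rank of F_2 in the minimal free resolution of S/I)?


Regular sequence => Koszul complex is the minimal free resolution.
Syz_1 minimally generated by Koszul relations f_i*e_j - f_j*e_i (i<j): mu(Syz_1) = beta_2 = C(m,2) = m(m-1)/2
m=31
31*30/2 = 465


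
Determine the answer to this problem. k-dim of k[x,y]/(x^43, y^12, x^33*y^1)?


k[x,y]/I, I = (x^43, y^12, x^33*y^1)
Rect: 43x12=516. Corner: (43-33)x(12-1)=110.
dim = 516-110 = 406


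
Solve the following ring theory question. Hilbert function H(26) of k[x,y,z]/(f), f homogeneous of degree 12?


C(28,2)-C(16,2)=378-120=258


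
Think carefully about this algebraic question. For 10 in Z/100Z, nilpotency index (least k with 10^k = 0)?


10^k mod 100:
k=1: 10
k=2: 0
First zero at k = 2


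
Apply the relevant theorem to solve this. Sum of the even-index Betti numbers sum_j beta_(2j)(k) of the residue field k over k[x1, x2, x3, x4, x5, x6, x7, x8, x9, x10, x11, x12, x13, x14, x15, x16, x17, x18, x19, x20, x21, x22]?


Koszul resolution: beta_i(k)=C(n,i), n=22
sum_even C(22,i) = 2^(n-1) = 2^21 = 2097152


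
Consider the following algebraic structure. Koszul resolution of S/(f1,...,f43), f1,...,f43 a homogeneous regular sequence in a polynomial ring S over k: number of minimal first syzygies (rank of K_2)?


Regular sequence => Koszul complex is the minimal free resolution.
Syz_1 minimally generated by Koszul relations f_i*e_j - f_j*e_i (i<j): mu(Syz_1) = beta_2 = C(m,2) = m(m-1)/2
m=43
43*42/2 = 903


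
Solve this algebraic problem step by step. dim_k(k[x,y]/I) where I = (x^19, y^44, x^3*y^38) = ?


k[x,y]/I, I = (x^19, y^44, x^3*y^38)
Rect: 19x44=836. Corner: (19-3)x(44-38)=96.
dim = 836-96 = 740


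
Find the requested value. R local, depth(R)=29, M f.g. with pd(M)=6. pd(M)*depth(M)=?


pd+depth=29
depth=29-6=23
pd*depth=6*23=138


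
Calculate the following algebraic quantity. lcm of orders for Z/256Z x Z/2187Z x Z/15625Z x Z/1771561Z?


Exponent = lcm of the cyclic orders; pairwise coprime => product.
2^8*3^7*5^6*11^6=256*2187*15625*1771561=15497615628000000


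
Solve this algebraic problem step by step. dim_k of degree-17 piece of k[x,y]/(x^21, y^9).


k[x,y], I = (x^21, y^9), d = 17
Need i < 21 and d-i < 9.
Range: 9 <= i <= 17.
H(17) = 9


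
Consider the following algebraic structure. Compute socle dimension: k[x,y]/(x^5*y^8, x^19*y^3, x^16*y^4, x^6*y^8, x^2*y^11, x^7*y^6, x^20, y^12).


Socle = ann(m) = span of standard monomials u with x*u, y*u in I (staircase corners).
Redundant generators: x^6*y^8
Minimal generators: x^20, x^19*y^3, x^16*y^4, x^7*y^6, x^5*y^8, x^2*y^11, y^12
Corners: xy^11, x^4y^10, x^6y^7, x^15y^5, x^18y^3, x^19y^2
Socle dim=6


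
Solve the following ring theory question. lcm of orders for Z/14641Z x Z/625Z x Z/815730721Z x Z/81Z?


Exponent = lcm of the cyclic orders; pairwise coprime => product.
11^4*5^4*13^8*3^4=14641*625*815730721*81=604620120236900625


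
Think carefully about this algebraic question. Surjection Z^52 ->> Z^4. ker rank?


rank(ker) = 52-4 = 48


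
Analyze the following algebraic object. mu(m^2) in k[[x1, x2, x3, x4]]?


C(n+d-1,d)=C(5,2)=10


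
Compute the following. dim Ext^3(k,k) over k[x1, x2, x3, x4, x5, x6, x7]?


C(n,i)=C(7,3)=35


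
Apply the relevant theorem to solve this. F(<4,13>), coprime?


gcd(4,13)=1 => F=ab-a-b=4*13-4-13=52-17=35


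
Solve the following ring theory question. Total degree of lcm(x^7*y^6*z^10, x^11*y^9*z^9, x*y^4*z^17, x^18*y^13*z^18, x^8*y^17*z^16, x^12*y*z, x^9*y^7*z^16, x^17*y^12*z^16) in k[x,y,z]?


lcm = componentwise max:
x: max(7,11,1,18,8,12,9,17)=18
y: max(6,9,4,13,17,1,7,12)=17
z: max(10,9,17,18,16,1,16,16)=18
Total=18+17+18=53


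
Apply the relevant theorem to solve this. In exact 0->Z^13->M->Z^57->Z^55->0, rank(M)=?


Alt sum=0:
(-1)^0*13 + (-1)^1*? + (-1)^2*57 + (-1)^3*55=0
rank(M)=15


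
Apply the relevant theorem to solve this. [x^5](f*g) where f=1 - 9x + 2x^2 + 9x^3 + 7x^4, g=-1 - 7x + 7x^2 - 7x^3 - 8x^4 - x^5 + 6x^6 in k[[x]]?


[x^5] = sum a_i*b_j, i+j=5
  1*-1=-1
  -9*-8=72
  2*-7=-14
  9*7=63
  7*-7=-49
Sum=71


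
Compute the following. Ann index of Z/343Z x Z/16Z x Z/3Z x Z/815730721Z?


Exponent = lcm of the cyclic orders; pairwise coprime => product.
7^3*2^4*3^1*13^8=343*16*3*815730721=13430190590544


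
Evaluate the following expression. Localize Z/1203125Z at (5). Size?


5-primary part: 1203125=5^6*77
Size=5^6=15625


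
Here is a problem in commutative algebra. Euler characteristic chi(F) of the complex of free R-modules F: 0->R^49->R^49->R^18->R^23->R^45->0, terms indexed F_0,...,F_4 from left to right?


chi = sum (-1)^i * rank:
(-1)^0*49=49
(-1)^1*49=-49
(-1)^2*18=18
(-1)^3*23=-23
(-1)^4*45=45
chi=40


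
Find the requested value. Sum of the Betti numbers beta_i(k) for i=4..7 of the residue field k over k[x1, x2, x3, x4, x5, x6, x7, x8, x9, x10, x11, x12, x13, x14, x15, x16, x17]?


Koszul resolution: beta_i(k)=C(n,i), n=17
C(17,4)=2380, C(17,5)=6188, C(17,6)=12376, C(17,7)=19448
Sum=40392


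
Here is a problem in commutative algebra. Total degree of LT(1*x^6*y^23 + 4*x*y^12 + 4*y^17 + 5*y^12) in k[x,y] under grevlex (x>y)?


LT: 1*x^6*y^23
deg_x=6, deg_y=23
Total=6+23=29


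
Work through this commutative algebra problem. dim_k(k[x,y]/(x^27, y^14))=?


Basis: x^i*y^j, i<27, j<14
27*14=378


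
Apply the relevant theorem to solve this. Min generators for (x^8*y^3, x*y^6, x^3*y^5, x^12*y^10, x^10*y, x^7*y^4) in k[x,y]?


Remove redundant (divisible by others).
x^12*y^10 redundant.
Min: x^10*y, x^8*y^3, x^7*y^4, x^3*y^5, x*y^6
Count=5


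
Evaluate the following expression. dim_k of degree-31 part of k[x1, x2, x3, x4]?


C(d+n-1,n-1)=C(34,3)=5984


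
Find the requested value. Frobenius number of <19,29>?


gcd(19,29)=1 => F=ab-a-b=19*29-19-29=551-48=503


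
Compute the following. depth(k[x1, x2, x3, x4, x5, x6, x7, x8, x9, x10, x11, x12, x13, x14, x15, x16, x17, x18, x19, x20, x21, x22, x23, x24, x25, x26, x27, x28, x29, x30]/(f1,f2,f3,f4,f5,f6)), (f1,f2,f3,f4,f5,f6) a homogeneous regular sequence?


depth(R)=30
depth(R/I)=30-6=24


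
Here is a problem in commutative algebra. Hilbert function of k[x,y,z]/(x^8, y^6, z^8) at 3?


Need i<8, j<6, k<8 with i+j+k=3.
For each i, j ranges over max(0,3-i-7)..min(5,3-i):
  i=0: j in [0,3] -> 4
  i=1: j in [0,2] -> 3
  i=2: j in [0,1] -> 2
  i=3: j in [0,0] -> 1
H(3) = 4+3+2+1 = 10


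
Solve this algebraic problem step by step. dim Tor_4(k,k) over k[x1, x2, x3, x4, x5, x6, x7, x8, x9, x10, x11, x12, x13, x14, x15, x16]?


Koszul: C(n,i)=C(16,4)=1820


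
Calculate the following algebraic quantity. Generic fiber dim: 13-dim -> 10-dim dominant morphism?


dim(fiber)=dim(X)-dim(Y)=13-10=3


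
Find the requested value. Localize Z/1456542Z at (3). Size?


3-primary part: 1456542=3^9*74
Size=3^9=19683


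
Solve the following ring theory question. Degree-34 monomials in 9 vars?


C(d+n-1,n-1)=C(42,8)=118030185


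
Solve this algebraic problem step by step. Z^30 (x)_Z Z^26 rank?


rank(M(x)N) = rank(M)*rank(N)
30*26 = 780


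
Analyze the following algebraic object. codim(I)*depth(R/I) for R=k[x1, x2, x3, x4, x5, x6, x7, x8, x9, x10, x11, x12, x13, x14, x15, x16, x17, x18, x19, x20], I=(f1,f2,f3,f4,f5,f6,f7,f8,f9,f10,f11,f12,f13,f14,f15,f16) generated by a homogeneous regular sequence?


codim=16, depth=dim(R/I)=20-16=4
Product=16*4=64


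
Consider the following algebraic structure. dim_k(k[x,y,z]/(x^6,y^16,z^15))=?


Basis: x^iy^jz^k, i<6,j<16,k<15
6*16*15=1440


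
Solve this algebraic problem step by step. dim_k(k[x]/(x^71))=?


Basis: 1,x,...,x^70
dim=71


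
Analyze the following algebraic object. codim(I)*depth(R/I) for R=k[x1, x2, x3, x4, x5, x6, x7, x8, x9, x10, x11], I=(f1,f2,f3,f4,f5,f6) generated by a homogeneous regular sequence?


codim=6, depth=dim(R/I)=11-6=5
Product=6*5=30


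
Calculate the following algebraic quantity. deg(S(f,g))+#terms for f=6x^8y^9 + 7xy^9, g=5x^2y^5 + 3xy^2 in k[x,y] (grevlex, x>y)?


LT(f)=6x^8y^9, LT(g)=5x^2y^5
lcm(LM)=x^8y^9
S(f,g) (scaled by 30 to clear denominators) = 5*f - 6x^6y^4*g = -18x^7y^6 + 35xy^9
2 terms, deg 13.
13+2=15


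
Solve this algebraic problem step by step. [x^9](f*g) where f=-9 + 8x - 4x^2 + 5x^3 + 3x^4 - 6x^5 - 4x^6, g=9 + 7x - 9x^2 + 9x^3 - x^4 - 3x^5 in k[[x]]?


[x^9] = sum a_i*b_j, i+j=9
  3*-3=-9
  -6*-1=6
  -4*9=-36
Sum=-39


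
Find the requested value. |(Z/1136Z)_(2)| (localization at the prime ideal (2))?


2-primary part: 1136=2^4*71
Size=2^4=16


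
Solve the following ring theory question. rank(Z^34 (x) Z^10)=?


rank(M(x)N) = rank(M)*rank(N)
34*10 = 340


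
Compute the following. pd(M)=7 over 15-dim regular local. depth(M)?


pd+depth=depth(R)=15
depth=15-7=8


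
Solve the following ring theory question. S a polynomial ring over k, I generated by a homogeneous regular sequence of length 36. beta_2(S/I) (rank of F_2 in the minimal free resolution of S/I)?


Regular sequence => Koszul complex is the minimal free resolution.
Syz_1 minimally generated by Koszul relations f_i*e_j - f_j*e_i (i<j): mu(Syz_1) = beta_2 = C(m,2) = m(m-1)/2
m=36
36*35/2 = 630


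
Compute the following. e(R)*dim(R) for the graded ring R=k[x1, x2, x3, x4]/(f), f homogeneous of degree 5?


e(R)=deg(f)=5, dim(R)=4-1=3
e*dim=5*3=15


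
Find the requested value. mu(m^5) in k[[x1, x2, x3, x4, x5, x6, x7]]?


C(n+d-1,d)=C(11,5)=462


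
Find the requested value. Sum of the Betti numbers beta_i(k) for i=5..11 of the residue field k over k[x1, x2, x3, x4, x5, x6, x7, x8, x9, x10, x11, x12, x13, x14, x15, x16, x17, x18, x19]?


Koszul resolution: beta_i(k)=C(n,i), n=19
C(19,5)=11628, C(19,6)=27132, C(19,7)=50388, C(19,8)=75582, C(19,9)=92378, C(19,10)=92378, C(19,11)=75582
Sum=425068


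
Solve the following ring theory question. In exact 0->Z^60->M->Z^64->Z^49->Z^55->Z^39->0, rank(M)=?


Alt sum=0:
(-1)^0*60 + (-1)^1*? + (-1)^2*64 + (-1)^3*49 + (-1)^4*55 + (-1)^5*39=0
rank(M)=91


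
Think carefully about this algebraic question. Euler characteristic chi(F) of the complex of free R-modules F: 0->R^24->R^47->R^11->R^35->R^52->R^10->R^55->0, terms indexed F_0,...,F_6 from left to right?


chi = sum (-1)^i * rank:
(-1)^0*24=24
(-1)^1*47=-47
(-1)^2*11=11
(-1)^3*35=-35
(-1)^4*52=52
(-1)^5*10=-10
(-1)^6*55=55
chi=50


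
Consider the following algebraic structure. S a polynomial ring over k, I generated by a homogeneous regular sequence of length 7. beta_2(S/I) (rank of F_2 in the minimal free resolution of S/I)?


Regular sequence => Koszul complex is the minimal free resolution.
Syz_1 minimally generated by Koszul relations f_i*e_j - f_j*e_i (i<j): mu(Syz_1) = beta_2 = C(m,2) = m(m-1)/2
m=7
7*6/2 = 21


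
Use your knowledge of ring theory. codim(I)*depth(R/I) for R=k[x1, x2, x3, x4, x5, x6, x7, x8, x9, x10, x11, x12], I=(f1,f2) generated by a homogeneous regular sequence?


codim=2, depth=dim(R/I)=12-2=10
Product=2*10=20


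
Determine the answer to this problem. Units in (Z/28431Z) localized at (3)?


Local ring = Z/2187Z.
phi(2187) = 3^6*(3-1) = 1458


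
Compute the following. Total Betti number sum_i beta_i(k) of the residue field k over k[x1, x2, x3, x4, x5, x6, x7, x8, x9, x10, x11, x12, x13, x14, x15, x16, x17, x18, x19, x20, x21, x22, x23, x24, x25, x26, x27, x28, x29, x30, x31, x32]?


Koszul resolution: beta_i(k)=C(n,i), n=32
sum_i C(32,i) = 2^32 = 4294967296


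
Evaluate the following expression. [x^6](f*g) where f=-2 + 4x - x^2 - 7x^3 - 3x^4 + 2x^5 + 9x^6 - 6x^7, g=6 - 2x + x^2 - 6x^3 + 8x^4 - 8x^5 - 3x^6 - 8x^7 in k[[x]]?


[x^6] = sum a_i*b_j, i+j=6
  -2*-3=6
  4*-8=-32
  -1*8=-8
  -7*-6=42
  -3*1=-3
  2*-2=-4
  9*6=54
Sum=55


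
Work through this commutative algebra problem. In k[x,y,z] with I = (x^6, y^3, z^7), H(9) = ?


Need i<6, j<3, k<7 with i+j+k=9.
For each i, j ranges over max(0,9-i-6)..min(2,9-i):
  i=0: j in [3,2] -> 0
  i=1: j in [2,2] -> 1
  i=2: j in [1,2] -> 2
  i=3: j in [0,2] -> 3
  i=4: j in [0,2] -> 3
  i=5: j in [0,2] -> 3
H(9) = 0+1+2+3+3+3 = 12


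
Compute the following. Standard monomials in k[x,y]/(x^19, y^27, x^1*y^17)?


k[x,y]/I, I = (x^19, y^27, x^1*y^17)
Rect: 19x27=513. Corner: (19-1)x(27-17)=180.
dim = 513-180 = 333


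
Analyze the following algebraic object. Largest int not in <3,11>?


gcd(3,11)=1 => F=ab-a-b=3*11-3-11=33-14=19


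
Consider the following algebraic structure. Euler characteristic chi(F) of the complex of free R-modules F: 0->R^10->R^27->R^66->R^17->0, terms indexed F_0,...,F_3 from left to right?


chi = sum (-1)^i * rank:
(-1)^0*10=10
(-1)^1*27=-27
(-1)^2*66=66
(-1)^3*17=-17
chi=32


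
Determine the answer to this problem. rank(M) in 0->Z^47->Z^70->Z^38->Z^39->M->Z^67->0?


Alt sum=0:
(-1)^0*47 + (-1)^1*70 + (-1)^2*38 + (-1)^3*39 + (-1)^4*? + (-1)^5*67=0
rank(M)=91


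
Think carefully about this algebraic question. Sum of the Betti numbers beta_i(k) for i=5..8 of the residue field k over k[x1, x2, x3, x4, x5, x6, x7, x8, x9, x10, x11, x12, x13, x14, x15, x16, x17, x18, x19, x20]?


Koszul resolution: beta_i(k)=C(n,i), n=20
C(20,5)=15504, C(20,6)=38760, C(20,7)=77520, C(20,8)=125970
Sum=257754


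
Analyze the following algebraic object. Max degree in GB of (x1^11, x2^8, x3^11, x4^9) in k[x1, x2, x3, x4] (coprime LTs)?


Pure powers, coprime LTs => already GB.
Degrees: 11, 8, 11, 9
Max=11


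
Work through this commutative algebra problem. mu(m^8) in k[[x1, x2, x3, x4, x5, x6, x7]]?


C(n+d-1,d)=C(14,8)=3003


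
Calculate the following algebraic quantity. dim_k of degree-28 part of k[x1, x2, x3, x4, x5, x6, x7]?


C(d+n-1,n-1)=C(34,6)=1344904


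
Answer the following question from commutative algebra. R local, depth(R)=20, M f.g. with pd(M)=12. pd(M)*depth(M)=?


pd+depth=20
depth=20-12=8
pd*depth=12*8=96


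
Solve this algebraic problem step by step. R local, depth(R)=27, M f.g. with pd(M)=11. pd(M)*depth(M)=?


pd+depth=27
depth=27-11=16
pd*depth=11*16=176
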